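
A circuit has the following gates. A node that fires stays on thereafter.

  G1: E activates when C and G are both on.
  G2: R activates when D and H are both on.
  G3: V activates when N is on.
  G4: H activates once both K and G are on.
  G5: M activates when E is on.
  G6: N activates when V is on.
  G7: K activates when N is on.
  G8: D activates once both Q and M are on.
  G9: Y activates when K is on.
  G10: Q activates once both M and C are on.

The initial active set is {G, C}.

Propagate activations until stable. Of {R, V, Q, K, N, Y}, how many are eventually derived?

1

C and G are on, so E activates (G1).
G5: E on → M on.
G10: M and C on → Q on.
R would need D and H (G2), but H never turns on.
V would need N (G3), but N never turns on.
Q: reached.
K would need N (G7), but N never turns on.
N would need V (G6), but V never turns on.
Y would need K (G9), but K never turns on.
Reached: Q — 1 of the 6.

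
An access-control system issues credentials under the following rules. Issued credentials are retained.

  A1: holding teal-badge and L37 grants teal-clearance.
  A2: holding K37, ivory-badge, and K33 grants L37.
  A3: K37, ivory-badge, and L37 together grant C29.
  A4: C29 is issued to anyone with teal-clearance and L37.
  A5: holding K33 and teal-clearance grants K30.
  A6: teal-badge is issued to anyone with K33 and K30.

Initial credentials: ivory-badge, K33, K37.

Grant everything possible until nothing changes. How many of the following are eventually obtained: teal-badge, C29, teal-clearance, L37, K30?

2

Holding K37, ivory-badge, and K33 grants L37 (A2).
Holding K37, ivory-badge, and L37 grants C29 (A3).
teal-badge would need K33 and K30 (A6), but K30 is never granted.
C29: reached.
teal-clearance would need teal-badge and L37 (A1), but teal-badge is never granted.
L37: reached.
K30 would need K33 and teal-clearance (A5), but teal-clearance is never granted.
Reached: C29 and L37 — 2 of the 5.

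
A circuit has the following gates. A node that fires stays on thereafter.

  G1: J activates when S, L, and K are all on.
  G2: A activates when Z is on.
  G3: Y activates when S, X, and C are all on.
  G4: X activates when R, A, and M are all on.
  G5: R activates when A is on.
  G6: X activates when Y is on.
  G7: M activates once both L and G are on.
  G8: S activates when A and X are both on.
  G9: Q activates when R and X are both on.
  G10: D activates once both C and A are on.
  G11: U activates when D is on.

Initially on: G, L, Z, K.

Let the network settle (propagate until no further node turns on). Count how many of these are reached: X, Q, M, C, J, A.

5

L and G are on, so M activates (G7).
G2: Z on → A on.
A is on, so R activates (G5).
R, A, and M are on, so X activates (G4).
A and X are on, so S activates (G8).
R and X are on, so Q activates (G9).
S, L, and K are on, so J activates (G1).
X: reached.
Q: reached.
M: reached.
No rule produces C, and it is not given.
J: reached.
A: reached.
Reached: X, Q, M, J, and A — 5 of the 6.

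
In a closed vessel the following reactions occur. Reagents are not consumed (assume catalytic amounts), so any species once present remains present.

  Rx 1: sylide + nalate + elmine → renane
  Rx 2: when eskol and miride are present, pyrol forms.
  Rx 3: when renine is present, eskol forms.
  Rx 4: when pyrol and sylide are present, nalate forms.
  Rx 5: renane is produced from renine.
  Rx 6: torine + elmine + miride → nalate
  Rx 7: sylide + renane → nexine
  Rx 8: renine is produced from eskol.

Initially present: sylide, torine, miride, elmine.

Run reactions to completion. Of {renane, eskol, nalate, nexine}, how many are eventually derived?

3

torine, elmine, and miride present → nalate forms (Rx 6).
sylide, nalate, and elmine present → renane forms (Rx 1).
sylide and renane present → nexine forms (Rx 7).
renane: reached.
eskol would need renine (Rx 3), but renine never forms.
nalate: reached.
nexine: reached.
Reached: renane, nalate, and nexine — 3 of the 4.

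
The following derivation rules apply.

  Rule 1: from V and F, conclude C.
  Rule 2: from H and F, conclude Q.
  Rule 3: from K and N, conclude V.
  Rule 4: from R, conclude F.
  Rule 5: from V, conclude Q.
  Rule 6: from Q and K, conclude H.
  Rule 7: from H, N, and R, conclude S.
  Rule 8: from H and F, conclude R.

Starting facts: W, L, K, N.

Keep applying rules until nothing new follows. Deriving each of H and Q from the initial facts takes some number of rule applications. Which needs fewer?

Q

Q: K and N hold, so V follows (Rule 3). From V, Rule 5 gives Q. [2 rule applications]
H: From K and N, Rule 3 gives V. V holds, so Q follows (Rule 5). From Q and K, Rule 6 gives H. [3 rule applications]
Q needs fewer.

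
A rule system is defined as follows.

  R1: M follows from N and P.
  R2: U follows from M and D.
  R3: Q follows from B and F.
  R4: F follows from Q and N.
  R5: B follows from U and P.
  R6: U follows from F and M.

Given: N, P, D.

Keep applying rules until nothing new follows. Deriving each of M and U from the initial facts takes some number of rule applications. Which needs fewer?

M

M: From N and P, R1 gives M. [1 rule application]
U: From N and P, R1 gives M. M and D hold, so U follows (R2). [2 rule applications]
M needs fewer.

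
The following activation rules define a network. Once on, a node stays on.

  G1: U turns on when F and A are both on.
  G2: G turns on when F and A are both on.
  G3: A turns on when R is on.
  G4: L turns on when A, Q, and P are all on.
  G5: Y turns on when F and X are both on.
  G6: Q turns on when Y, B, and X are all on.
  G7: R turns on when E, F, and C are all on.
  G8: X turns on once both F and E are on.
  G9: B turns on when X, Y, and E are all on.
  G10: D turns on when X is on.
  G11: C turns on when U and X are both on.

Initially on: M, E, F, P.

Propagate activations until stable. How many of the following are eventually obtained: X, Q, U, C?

G8: F and E on → X on.
G5: F and X on → Y on.
G9: X, Y, and E on → B on.
G6: Y, B, and X on → Q on.
X: reached.
Q: reached.
U would need F and A (G1), but A never turns on.
C would need U and X (G11), but U never turns on.
Reached: X and Q — 2 of the 4.

2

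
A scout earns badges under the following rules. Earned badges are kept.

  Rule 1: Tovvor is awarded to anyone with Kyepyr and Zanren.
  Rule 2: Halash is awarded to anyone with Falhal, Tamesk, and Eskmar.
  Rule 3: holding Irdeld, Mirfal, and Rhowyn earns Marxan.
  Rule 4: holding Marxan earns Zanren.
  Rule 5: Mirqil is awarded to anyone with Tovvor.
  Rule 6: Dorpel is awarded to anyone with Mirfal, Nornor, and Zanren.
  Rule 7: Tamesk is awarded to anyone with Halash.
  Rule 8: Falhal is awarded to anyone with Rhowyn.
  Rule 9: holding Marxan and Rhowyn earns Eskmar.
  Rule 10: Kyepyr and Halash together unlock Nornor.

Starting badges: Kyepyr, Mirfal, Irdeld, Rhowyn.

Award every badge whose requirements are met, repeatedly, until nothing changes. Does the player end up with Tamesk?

No

Tamesk would need Halash (Rule 7), but Halash is never earned.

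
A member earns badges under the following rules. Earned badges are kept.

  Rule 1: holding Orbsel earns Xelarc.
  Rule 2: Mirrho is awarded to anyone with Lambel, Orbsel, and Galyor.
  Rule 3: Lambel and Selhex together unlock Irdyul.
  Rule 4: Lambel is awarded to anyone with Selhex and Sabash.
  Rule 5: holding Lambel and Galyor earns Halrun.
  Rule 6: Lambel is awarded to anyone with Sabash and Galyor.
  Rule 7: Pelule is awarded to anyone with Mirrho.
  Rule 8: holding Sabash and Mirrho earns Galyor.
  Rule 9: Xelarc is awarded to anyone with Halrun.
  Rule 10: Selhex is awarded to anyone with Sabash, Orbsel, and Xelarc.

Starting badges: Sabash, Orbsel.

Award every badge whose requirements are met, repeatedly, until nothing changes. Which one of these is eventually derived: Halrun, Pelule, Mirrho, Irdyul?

Irdyul

With Orbsel, Xelarc is earned (Rule 1).
With Sabash, Orbsel, and Xelarc, Selhex is earned (Rule 10).
With Selhex and Sabash, Lambel is earned (Rule 4).
With Lambel and Selhex, Irdyul is earned (Rule 3).
Halrun would need Lambel and Galyor (Rule 5), but Galyor is never earned. Pelule would need Mirrho (Rule 7), but Mirrho is never earned. Mirrho would need Lambel, Orbsel, and Galyor (Rule 2), but Galyor is never earned.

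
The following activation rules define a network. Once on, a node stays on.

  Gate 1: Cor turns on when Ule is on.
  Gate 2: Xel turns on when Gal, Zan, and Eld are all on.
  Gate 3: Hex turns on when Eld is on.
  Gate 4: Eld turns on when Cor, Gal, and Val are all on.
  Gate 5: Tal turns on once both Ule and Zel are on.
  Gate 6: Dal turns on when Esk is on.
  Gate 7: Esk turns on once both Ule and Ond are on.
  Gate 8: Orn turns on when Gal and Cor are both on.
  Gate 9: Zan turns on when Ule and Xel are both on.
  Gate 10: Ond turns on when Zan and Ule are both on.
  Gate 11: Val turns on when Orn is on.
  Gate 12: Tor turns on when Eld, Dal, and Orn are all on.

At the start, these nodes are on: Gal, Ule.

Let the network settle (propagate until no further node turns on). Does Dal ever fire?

No

Dal would need Esk (Gate 6), but Esk never turns on.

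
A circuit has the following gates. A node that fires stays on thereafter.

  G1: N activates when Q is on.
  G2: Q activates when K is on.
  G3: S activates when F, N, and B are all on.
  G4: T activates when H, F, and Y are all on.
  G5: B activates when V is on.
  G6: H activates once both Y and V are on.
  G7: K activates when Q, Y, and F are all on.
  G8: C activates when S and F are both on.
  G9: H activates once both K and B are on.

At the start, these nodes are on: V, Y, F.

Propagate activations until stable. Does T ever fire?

Yes

Y and V are on, so H activates (G6).
H, F, and Y are on, so T activates (G4).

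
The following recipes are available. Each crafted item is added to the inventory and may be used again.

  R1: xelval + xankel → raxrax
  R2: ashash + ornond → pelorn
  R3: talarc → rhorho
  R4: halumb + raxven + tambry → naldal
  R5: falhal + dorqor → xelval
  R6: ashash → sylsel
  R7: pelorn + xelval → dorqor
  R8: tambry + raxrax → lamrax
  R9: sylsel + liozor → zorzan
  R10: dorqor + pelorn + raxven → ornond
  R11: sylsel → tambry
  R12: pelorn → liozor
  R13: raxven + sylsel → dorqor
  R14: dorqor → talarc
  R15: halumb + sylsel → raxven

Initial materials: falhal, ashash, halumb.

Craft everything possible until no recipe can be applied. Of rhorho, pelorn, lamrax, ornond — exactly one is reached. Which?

Using R6, ashash makes sylsel.
Using R15, halumb and sylsel make raxven.
Using R13, raxven and sylsel make dorqor.
dorqor → talarc (R14).
talarc → rhorho (R3).
pelorn would need ashash and ornond (R2), but ornond is never obtained. lamrax would need tambry and raxrax (R8), but raxrax is never obtained. ornond would need dorqor, pelorn, and raxven (R10), but pelorn is never obtained.

rhorho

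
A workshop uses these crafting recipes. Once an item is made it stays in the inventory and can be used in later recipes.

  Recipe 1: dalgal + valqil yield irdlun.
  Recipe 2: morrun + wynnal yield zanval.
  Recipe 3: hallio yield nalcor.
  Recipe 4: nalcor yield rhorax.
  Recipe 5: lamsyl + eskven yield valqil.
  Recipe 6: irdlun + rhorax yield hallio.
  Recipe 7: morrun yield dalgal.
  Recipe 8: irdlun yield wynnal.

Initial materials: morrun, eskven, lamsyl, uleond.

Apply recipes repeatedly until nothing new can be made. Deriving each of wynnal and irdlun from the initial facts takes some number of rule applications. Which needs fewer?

irdlun

irdlun: morrun → dalgal (Recipe 7). Using Recipe 5, lamsyl and eskven make valqil. dalgal + valqil → irdlun (Recipe 1). [3 rule applications]
wynnal: morrun → dalgal (Recipe 7). lamsyl + eskven → valqil (Recipe 5). Using Recipe 1, dalgal and valqil make irdlun. irdlun → wynnal (Recipe 8). [4 rule applications]
irdlun needs fewer.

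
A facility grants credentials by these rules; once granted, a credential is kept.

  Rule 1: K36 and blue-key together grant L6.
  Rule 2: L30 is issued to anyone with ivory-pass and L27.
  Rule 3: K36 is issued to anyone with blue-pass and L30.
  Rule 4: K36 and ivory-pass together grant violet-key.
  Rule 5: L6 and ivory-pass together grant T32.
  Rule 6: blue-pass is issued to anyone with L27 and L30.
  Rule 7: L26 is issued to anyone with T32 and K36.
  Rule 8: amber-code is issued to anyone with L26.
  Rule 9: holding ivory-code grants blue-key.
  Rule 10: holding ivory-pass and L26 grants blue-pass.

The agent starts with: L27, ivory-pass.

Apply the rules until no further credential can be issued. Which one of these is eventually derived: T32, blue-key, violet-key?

Holding ivory-pass and L27 grants L30 (Rule 2).
Holding L27 and L30 grants blue-pass (Rule 6).
Holding blue-pass and L30 grants K36 (Rule 3).
Holding K36 and ivory-pass grants violet-key (Rule 4).
T32 would need L6 and ivory-pass (Rule 5), but L6 is never granted. blue-key would need ivory-code (Rule 9), but ivory-code is never granted.

violet-key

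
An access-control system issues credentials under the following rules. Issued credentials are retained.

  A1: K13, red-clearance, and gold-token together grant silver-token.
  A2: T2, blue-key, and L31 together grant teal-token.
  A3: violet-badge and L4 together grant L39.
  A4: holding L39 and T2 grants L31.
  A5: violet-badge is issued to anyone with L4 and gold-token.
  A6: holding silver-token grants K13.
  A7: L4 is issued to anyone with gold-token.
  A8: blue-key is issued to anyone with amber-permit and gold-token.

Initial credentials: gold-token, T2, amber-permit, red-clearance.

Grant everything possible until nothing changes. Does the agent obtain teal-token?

Yes

Holding amber-permit and gold-token grants blue-key (A8).
Holding gold-token grants L4 (A7).
Holding L4 and gold-token grants violet-badge (A5).
Holding violet-badge and L4 grants L39 (A3).
Holding L39 and T2 grants L31 (A4).
Holding T2, blue-key, and L31 grants teal-token (A2).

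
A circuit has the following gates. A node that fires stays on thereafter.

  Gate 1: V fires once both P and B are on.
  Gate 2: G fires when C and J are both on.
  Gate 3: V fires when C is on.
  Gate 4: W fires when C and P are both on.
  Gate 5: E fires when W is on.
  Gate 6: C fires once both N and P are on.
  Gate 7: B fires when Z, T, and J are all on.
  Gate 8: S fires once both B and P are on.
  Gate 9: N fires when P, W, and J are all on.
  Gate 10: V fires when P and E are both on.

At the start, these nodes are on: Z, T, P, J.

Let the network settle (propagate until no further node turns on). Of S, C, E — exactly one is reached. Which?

S

Z, T, and J are on, so B fires (Gate 7).
B and P are on, so S fires (Gate 8).
C would need N and P (Gate 6), but N never turns on. E would need W (Gate 5), but W never turns on.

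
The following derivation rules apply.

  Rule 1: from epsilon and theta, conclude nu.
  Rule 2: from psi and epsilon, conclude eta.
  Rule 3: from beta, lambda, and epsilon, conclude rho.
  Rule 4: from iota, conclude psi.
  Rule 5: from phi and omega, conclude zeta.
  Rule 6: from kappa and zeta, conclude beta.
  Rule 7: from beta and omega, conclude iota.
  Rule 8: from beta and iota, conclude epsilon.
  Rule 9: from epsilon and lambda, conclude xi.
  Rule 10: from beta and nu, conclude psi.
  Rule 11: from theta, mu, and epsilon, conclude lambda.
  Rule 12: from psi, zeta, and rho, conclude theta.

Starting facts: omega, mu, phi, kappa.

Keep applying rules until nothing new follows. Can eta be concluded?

Yes

From phi and omega, Rule 5 gives zeta.
From kappa and zeta, Rule 6 gives beta.
From beta and omega, Rule 7 gives iota.
iota holds, so psi follows (Rule 4).
From beta and iota, Rule 8 gives epsilon.
psi and epsilon hold, so eta follows (Rule 2).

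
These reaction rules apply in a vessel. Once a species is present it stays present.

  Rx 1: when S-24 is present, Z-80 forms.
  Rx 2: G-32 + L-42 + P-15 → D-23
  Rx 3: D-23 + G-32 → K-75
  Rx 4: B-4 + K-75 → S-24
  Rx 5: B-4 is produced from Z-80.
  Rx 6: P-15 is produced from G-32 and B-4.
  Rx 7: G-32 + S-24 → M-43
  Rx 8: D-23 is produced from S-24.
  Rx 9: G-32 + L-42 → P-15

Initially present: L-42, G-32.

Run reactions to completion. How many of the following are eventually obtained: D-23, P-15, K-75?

G-32 and L-42 present → P-15 forms (Rx 9).
G-32, L-42, and P-15 present → D-23 forms (Rx 2).
D-23 and G-32 present → K-75 forms (Rx 3).
D-23: reached.
P-15: reached.
K-75: reached.
All 3 are reached.

3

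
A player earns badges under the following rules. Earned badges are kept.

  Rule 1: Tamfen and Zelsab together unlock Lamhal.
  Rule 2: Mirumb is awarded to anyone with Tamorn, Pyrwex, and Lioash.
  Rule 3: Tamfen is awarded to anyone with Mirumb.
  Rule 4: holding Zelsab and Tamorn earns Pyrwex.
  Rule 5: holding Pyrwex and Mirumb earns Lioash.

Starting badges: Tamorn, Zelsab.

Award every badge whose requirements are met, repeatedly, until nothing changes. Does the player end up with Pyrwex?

With Zelsab and Tamorn, Pyrwex is earned (Rule 4).

Yes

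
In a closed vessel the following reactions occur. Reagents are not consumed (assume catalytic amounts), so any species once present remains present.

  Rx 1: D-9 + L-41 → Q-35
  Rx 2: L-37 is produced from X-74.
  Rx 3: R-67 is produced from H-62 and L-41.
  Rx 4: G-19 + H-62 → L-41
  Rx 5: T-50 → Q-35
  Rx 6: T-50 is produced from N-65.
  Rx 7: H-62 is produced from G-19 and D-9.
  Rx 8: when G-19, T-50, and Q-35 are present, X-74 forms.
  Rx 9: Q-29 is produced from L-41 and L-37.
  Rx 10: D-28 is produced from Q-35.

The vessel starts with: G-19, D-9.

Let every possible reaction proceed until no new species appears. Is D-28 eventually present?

G-19 and D-9 present → H-62 forms (Rx 7).
G-19 and H-62 present → L-41 forms (Rx 4).
D-9 and L-41 present → Q-35 forms (Rx 1).
Q-35 present → D-28 forms (Rx 10).

Yes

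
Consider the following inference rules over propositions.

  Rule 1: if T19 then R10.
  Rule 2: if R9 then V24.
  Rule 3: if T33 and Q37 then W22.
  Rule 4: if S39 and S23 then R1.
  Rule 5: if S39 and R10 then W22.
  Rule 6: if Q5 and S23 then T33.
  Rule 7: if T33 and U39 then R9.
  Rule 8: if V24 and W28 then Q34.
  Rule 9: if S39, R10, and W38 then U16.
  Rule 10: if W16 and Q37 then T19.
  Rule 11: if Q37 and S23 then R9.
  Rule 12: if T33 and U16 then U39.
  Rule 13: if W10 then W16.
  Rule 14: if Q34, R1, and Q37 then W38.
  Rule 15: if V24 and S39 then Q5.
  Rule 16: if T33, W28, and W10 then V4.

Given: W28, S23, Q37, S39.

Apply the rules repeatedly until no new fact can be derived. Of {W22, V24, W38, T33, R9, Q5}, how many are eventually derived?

6

From S39 and S23, Rule 4 gives R1.
Q37 and S23 hold, so R9 follows (Rule 11).
R9 holds, so V24 follows (Rule 2).
V24 and S39 hold, so Q5 follows (Rule 15).
From V24 and W28, Rule 8 gives Q34.
From Q34, R1, and Q37, Rule 14 gives W38.
From Q5 and S23, Rule 6 gives T33.
From T33 and Q37, Rule 3 gives W22.
W22: reached.
V24: reached.
W38: reached.
T33: reached.
R9: reached.
Q5: reached.
All 6 are reached.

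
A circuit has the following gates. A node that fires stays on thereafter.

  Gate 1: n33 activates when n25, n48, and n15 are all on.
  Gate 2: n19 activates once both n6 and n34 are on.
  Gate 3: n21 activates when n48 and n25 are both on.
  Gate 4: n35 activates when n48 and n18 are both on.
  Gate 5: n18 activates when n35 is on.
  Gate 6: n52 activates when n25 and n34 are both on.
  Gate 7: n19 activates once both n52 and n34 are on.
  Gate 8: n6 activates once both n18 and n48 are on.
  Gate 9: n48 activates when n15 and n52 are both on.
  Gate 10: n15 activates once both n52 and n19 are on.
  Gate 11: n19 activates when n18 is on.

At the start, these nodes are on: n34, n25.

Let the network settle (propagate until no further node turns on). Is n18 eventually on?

No

n18 would need n35 (Gate 5), but n35 never turns on.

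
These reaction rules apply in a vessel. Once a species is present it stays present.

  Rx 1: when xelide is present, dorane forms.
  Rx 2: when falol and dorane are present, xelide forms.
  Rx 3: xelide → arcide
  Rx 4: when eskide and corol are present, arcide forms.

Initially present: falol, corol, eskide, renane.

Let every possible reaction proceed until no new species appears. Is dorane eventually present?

dorane would need xelide (Rx 1), but xelide never forms.

No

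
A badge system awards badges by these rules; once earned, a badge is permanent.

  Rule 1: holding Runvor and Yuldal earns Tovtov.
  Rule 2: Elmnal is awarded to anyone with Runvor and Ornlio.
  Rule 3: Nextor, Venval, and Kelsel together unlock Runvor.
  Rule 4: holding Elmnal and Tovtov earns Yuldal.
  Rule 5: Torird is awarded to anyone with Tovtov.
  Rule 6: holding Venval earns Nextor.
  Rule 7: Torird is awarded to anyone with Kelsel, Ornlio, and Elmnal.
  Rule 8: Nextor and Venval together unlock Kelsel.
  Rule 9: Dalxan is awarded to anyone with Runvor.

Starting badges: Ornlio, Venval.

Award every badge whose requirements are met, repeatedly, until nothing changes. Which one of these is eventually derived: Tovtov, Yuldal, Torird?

With Venval, Nextor is earned (Rule 6).
With Nextor and Venval, Kelsel is earned (Rule 8).
With Nextor, Venval, and Kelsel, Runvor is earned (Rule 3).
With Runvor and Ornlio, Elmnal is earned (Rule 2).
With Kelsel, Ornlio, and Elmnal, Torird is earned (Rule 7).
Yuldal would need Elmnal and Tovtov (Rule 4), but Tovtov is never earned. Tovtov would need Runvor and Yuldal (Rule 1), but Yuldal is never earned.

Torird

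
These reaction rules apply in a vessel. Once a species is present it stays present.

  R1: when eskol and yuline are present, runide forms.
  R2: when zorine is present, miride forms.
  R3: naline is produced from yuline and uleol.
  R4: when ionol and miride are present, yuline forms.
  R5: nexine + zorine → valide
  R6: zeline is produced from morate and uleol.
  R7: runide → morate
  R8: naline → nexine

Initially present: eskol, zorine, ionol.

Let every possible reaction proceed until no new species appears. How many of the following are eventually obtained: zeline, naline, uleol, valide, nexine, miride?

1

zorine present → miride forms (R2).
zeline would need morate and uleol (R6), but uleol never forms.
naline would need yuline and uleol (R3), but uleol never forms.
No rule produces uleol, and it is not given.
valide would need nexine and zorine (R5), but nexine never forms.
nexine would need naline (R8), but naline never forms.
miride: reached.
Reached: miride — 1 of the 6.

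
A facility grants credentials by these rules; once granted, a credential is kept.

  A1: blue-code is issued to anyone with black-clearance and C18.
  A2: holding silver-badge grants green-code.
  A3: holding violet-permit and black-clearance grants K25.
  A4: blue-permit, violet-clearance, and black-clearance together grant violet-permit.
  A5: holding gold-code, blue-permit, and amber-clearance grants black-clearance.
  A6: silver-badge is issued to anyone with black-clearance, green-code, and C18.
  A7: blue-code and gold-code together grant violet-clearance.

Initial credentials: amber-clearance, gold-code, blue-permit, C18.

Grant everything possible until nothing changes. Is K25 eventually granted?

Holding gold-code, blue-permit, and amber-clearance grants black-clearance (A5).
Holding black-clearance and C18 grants blue-code (A1).
Holding blue-code and gold-code grants violet-clearance (A7).
Holding blue-permit, violet-clearance, and black-clearance grants violet-permit (A4).
Holding violet-permit and black-clearance grants K25 (A3).

Yes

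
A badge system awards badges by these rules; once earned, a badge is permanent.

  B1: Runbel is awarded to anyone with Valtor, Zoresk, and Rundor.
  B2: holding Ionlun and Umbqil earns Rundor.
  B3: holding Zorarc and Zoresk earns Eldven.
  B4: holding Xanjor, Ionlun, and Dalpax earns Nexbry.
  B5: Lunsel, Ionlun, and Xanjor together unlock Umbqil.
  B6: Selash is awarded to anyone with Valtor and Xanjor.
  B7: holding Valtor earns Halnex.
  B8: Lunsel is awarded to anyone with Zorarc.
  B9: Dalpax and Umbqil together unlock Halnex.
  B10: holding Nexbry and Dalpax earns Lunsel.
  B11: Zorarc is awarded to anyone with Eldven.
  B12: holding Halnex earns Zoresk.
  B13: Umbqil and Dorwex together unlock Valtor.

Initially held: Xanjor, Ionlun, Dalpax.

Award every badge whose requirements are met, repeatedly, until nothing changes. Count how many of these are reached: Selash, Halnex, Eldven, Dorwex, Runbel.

1

With Xanjor, Ionlun, and Dalpax, Nexbry is earned (B4).
With Nexbry and Dalpax, Lunsel is earned (B10).
With Lunsel, Ionlun, and Xanjor, Umbqil is earned (B5).
With Dalpax and Umbqil, Halnex is earned (B9).
Selash would need Valtor and Xanjor (B6), but Valtor is never earned.
Halnex: reached.
Eldven would need Zorarc and Zoresk (B3), but Zorarc is never earned.
No rule produces Dorwex, and it is not given.
Runbel would need Valtor, Zoresk, and Rundor (B1), but Valtor is never earned.
Reached: Halnex — 1 of the 5.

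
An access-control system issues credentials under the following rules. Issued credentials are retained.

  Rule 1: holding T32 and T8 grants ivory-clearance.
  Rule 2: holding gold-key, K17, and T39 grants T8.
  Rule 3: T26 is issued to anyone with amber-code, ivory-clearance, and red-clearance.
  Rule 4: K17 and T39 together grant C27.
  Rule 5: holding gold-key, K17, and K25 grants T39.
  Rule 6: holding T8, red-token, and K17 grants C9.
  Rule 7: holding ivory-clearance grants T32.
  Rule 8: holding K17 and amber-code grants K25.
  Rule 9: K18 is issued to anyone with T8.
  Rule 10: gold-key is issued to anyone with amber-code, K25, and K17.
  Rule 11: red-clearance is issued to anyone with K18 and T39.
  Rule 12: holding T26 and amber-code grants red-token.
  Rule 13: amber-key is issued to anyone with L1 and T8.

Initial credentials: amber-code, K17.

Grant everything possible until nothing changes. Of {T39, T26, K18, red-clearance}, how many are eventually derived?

Holding K17 and amber-code grants K25 (Rule 8).
Holding amber-code, K25, and K17 grants gold-key (Rule 10).
Holding gold-key, K17, and K25 grants T39 (Rule 5).
Holding gold-key, K17, and T39 grants T8 (Rule 2).
Holding T8 grants K18 (Rule 9).
Holding K18 and T39 grants red-clearance (Rule 11).
T39: reached.
T26 would need amber-code, ivory-clearance, and red-clearance (Rule 3), but ivory-clearance is never granted.
K18: reached.
red-clearance: reached.
Reached: T39, K18, and red-clearance — 3 of the 4.

3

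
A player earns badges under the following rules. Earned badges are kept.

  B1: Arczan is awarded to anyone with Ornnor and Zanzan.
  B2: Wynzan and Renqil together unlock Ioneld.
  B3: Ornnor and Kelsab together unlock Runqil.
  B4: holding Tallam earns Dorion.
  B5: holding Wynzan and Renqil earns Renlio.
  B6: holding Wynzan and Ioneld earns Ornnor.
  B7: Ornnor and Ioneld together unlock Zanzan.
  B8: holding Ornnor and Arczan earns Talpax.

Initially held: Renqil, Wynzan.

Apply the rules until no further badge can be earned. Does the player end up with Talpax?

With Wynzan and Renqil, Ioneld is earned (B2).
With Wynzan and Ioneld, Ornnor is earned (B6).
With Ornnor and Ioneld, Zanzan is earned (B7).
With Ornnor and Zanzan, Arczan is earned (B1).
With Ornnor and Arczan, Talpax is earned (B8).

Yes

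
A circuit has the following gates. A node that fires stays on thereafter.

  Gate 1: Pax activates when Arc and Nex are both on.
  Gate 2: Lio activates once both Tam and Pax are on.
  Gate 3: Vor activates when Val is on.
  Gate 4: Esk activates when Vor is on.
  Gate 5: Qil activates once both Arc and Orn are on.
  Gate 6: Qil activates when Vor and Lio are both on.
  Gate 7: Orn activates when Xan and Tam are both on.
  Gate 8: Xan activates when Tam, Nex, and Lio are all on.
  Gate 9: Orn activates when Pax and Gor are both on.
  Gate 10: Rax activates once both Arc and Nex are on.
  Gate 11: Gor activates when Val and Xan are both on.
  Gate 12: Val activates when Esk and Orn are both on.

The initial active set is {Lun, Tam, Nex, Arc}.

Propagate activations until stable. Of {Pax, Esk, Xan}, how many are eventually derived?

2

Gate 1: Arc and Nex on → Pax on.
Tam and Pax are on, so Lio activates (Gate 2).
Gate 8: Tam, Nex, and Lio on → Xan on.
Pax: reached.
Esk would need Vor (Gate 4), but Vor never turns on.
Xan: reached.
Reached: Pax and Xan — 2 of the 3.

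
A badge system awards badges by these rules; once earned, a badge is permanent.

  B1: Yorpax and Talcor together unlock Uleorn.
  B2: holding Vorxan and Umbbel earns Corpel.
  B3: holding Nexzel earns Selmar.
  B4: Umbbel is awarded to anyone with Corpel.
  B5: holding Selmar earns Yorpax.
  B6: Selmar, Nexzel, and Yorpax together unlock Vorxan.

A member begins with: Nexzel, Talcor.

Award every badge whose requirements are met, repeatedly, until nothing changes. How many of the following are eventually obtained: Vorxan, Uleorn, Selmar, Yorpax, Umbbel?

4

With Nexzel, Selmar is earned (B3).
With Selmar, Yorpax is earned (B5).
With Selmar, Nexzel, and Yorpax, Vorxan is earned (B6).
With Yorpax and Talcor, Uleorn is earned (B1).
Vorxan: reached.
Uleorn: reached.
Selmar: reached.
Yorpax: reached.
Umbbel would need Corpel (B4), but Corpel is never earned.
Reached: Vorxan, Uleorn, Selmar, and Yorpax — 4 of the 5.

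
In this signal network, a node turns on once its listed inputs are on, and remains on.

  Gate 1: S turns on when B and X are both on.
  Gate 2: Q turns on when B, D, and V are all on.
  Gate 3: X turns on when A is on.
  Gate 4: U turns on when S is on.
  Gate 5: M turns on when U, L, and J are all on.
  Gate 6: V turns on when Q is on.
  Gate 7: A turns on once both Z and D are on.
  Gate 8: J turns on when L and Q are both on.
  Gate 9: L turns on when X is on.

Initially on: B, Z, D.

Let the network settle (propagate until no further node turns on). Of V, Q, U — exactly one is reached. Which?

U

Z and D are on, so A turns on (Gate 7).
Gate 3: A on → X on.
Gate 1: B and X on → S on.
Gate 4: S on → U on.
V would need Q (Gate 6), but Q never turns on. Q would need B, D, and V (Gate 2), but V never turns on.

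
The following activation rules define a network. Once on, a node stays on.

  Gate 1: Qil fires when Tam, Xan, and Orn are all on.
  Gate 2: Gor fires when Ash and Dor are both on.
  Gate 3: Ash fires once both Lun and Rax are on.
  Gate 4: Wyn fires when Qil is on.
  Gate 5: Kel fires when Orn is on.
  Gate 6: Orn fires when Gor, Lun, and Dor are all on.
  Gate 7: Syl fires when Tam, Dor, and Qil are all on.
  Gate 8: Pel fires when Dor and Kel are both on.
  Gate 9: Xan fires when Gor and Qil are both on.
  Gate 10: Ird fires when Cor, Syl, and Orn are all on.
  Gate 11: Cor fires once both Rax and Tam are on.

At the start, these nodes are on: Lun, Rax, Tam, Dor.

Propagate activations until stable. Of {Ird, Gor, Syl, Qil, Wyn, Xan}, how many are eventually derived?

1

Lun and Rax are on, so Ash fires (Gate 3).
Gate 2: Ash and Dor on → Gor on.
Ird would need Cor, Syl, and Orn (Gate 10), but Syl never turns on.
Gor: reached.
Syl would need Tam, Dor, and Qil (Gate 7), but Qil never turns on.
Qil would need Tam, Xan, and Orn (Gate 1), but Xan never turns on.
Wyn would need Qil (Gate 4), but Qil never turns on.
Xan would need Gor and Qil (Gate 9), but Qil never turns on.
Reached: Gor — 1 of the 6.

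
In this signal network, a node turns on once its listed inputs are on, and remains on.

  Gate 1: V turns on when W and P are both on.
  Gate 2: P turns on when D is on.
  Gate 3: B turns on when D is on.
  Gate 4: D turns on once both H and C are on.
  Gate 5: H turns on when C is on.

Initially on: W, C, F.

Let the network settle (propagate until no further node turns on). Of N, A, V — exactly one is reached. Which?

Gate 5: C on → H on.
Gate 4: H and C on → D on.
Gate 2: D on → P on.
W and P are on, so V turns on (Gate 1).
No rule produces A, and it is not given. No rule produces N, and it is not given.

V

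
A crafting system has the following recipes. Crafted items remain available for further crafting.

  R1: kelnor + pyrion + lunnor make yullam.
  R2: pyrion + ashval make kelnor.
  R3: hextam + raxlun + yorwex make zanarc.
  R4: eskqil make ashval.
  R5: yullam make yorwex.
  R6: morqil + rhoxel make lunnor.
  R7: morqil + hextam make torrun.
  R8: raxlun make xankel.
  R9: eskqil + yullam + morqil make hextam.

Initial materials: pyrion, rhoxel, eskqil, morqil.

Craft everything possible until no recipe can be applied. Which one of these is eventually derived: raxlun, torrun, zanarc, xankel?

morqil + rhoxel → lunnor (R6).
eskqil → ashval (R4).
pyrion + ashval → kelnor (R2).
Using R1, kelnor, pyrion, and lunnor make yullam.
eskqil + yullam + morqil → hextam (R9).
Using R7, morqil and hextam make torrun.
xankel would need raxlun (R8), but raxlun is never obtained. zanarc would need hextam, raxlun, and yorwex (R3), but raxlun is never obtained. No rule produces raxlun, and it is not given.

torrun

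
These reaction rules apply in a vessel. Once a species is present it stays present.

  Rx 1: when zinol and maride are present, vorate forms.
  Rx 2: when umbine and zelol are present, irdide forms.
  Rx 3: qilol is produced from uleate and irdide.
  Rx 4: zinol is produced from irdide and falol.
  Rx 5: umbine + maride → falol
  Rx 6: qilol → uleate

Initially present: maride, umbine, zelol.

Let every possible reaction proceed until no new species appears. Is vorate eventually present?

Yes

umbine and maride present → falol forms (Rx 5).
umbine and zelol present → irdide forms (Rx 2).
irdide and falol present → zinol forms (Rx 4).
zinol and maride present → vorate forms (Rx 1).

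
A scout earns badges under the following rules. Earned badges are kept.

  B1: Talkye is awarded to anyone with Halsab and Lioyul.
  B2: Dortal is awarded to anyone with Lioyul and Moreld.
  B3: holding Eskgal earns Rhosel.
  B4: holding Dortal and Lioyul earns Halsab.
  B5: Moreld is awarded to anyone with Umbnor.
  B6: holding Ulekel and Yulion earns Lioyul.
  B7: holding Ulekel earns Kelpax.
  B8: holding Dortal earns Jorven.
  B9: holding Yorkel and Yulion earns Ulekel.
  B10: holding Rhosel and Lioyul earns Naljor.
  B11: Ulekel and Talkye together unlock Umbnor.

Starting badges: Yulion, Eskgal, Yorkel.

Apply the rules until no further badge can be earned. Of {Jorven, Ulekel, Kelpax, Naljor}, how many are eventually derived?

3

With Eskgal, Rhosel is earned (B3).
With Yorkel and Yulion, Ulekel is earned (B9).
With Ulekel, Kelpax is earned (B7).
With Ulekel and Yulion, Lioyul is earned (B6).
With Rhosel and Lioyul, Naljor is earned (B10).
Jorven would need Dortal (B8), but Dortal is never earned.
Ulekel: reached.
Kelpax: reached.
Naljor: reached.
Reached: Ulekel, Kelpax, and Naljor — 3 of the 4.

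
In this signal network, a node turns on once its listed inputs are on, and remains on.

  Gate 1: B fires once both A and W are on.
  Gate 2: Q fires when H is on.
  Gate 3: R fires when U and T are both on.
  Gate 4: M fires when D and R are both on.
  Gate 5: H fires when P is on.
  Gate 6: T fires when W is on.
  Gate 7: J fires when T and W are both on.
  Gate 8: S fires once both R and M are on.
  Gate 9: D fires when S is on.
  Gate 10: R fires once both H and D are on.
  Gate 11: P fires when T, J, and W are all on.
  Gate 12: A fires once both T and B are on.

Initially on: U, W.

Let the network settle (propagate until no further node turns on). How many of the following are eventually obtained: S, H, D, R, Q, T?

Gate 6: W on → T on.
Gate 7: T and W on → J on.
Gate 3: U and T on → R on.
T, J, and W are on, so P fires (Gate 11).
Gate 5: P on → H on.
H is on, so Q fires (Gate 2).
S would need R and M (Gate 8), but M never turns on.
H: reached.
D would need S (Gate 9), but S never turns on.
R: reached.
Q: reached.
T: reached.
Reached: H, R, Q, and T — 4 of the 6.

4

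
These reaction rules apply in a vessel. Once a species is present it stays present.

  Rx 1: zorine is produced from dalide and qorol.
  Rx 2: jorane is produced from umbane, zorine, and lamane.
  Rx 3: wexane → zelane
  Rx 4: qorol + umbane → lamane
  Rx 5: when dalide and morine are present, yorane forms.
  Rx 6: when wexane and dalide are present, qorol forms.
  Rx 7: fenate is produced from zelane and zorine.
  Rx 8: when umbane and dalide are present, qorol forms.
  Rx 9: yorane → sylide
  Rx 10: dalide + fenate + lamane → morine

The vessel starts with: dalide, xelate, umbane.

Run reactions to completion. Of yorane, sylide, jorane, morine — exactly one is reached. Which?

umbane and dalide present → qorol forms (Rx 8).
dalide and qorol present → zorine forms (Rx 1).
qorol and umbane present → lamane forms (Rx 4).
umbane, zorine, and lamane present → jorane forms (Rx 2).
yorane would need dalide and morine (Rx 5), but morine never forms. morine would need dalide, fenate, and lamane (Rx 10), but fenate never forms. sylide would need yorane (Rx 9), but yorane never forms.

jorane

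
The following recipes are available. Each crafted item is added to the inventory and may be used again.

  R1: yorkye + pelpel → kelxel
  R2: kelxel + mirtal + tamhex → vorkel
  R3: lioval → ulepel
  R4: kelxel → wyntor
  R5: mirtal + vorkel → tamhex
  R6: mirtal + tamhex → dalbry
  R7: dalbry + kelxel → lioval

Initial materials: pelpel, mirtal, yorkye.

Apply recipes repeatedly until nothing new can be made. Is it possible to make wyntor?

Using R1, yorkye and pelpel make kelxel.
kelxel → wyntor (R4).

Yes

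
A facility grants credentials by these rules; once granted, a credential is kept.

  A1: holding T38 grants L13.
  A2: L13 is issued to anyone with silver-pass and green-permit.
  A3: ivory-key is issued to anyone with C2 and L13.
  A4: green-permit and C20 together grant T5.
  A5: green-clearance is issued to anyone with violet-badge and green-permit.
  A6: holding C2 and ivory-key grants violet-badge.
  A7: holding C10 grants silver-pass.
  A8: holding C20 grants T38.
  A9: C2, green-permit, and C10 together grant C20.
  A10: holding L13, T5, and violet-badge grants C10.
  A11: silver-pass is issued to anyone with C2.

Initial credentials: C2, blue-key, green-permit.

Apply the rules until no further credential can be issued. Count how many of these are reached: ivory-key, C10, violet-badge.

Holding C2 grants silver-pass (A11).
Holding silver-pass and green-permit grants L13 (A2).
Holding C2 and L13 grants ivory-key (A3).
Holding C2 and ivory-key grants violet-badge (A6).
ivory-key: reached.
C10 would need L13, T5, and violet-badge (A10), but T5 is never granted.
violet-badge: reached.
Reached: ivory-key and violet-badge — 2 of the 3.

2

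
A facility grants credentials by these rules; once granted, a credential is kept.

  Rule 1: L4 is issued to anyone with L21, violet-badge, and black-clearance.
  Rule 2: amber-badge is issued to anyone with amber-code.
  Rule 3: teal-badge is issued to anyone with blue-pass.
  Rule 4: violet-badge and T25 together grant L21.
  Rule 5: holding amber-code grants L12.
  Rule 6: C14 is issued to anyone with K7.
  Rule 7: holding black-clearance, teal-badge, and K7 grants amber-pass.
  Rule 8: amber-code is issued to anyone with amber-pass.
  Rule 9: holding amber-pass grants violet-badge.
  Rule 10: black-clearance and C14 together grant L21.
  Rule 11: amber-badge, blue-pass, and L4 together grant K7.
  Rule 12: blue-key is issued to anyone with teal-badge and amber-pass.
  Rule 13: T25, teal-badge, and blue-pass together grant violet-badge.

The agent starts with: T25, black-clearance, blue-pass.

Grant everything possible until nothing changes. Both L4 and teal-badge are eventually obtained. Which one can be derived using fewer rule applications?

teal-badge

teal-badge: Holding blue-pass grants teal-badge (Rule 3). [1 rule application]
L4: Holding blue-pass grants teal-badge (Rule 3). Holding T25, teal-badge, and blue-pass grants violet-badge (Rule 13). Holding violet-badge and T25 grants L21 (Rule 4). Holding L21, violet-badge, and black-clearance grants L4 (Rule 1). [4 rule applications]
teal-badge needs fewer.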